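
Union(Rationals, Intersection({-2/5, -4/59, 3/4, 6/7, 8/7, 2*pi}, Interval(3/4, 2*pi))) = Union({2*pi}, Rationals)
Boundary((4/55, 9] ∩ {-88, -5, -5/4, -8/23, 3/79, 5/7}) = {5/7}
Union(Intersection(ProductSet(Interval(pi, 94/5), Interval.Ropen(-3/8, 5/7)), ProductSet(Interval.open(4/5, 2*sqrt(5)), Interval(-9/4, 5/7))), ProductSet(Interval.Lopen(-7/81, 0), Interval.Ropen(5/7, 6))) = Union(ProductSet(Interval.Lopen(-7/81, 0), Interval.Ropen(5/7, 6)), ProductSet(Interval.Ropen(pi, 2*sqrt(5)), Interval.Ropen(-3/8, 5/7)))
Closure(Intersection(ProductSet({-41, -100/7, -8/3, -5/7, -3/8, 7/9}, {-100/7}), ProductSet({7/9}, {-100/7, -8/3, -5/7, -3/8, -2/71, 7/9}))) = ProductSet({7/9}, {-100/7})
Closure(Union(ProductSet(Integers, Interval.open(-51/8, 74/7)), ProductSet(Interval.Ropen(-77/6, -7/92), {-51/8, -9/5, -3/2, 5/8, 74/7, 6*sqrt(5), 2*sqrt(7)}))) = Union(ProductSet(Integers, Interval(-51/8, 74/7)), ProductSet(Interval(-77/6, -7/92), {-51/8, -9/5, -3/2, 5/8, 74/7, 6*sqrt(5), 2*sqrt(7)}))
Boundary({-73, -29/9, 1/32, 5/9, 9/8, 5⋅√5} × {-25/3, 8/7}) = {-73, -29/9, 1/32, 5/9, 9/8, 5⋅√5} × {-25/3, 8/7}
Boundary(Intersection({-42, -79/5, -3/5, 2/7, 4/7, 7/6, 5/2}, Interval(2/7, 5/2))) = {2/7, 4/7, 7/6, 5/2}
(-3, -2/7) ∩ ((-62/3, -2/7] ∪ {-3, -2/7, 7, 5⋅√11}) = (-3, -2/7)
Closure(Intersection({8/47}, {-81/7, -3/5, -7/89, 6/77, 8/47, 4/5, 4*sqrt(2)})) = {8/47}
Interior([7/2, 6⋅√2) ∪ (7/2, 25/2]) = (7/2, 25/2)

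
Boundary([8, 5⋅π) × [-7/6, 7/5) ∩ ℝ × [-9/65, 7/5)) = ({8, 5⋅π} × [-9/65, 7/5]) ∪ ([8, 5⋅π] × {-9/65, 7/5})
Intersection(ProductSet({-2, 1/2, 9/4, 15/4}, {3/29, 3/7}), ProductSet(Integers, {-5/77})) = EmptySet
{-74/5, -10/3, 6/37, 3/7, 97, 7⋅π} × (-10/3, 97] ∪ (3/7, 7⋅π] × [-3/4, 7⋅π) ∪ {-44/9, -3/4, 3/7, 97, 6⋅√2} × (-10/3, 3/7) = ({-74/5, -10/3, 6/37, 3/7, 97, 7⋅π} × (-10/3, 97]) ∪ ((3/7, 7⋅π] × [-3/4, 7⋅π)) ∪ ({-44/9, -3/4, 3/7, 97, 6⋅√2} × (-10/3, 3/7))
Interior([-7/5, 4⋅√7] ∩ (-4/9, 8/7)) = (-4/9, 8/7)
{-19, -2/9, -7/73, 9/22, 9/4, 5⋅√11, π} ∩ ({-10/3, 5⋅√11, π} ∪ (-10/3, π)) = {-2/9, -7/73, 9/22, 9/4, 5⋅√11, π}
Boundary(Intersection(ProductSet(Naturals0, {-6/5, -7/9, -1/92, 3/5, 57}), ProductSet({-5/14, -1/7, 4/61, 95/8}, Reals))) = EmptySet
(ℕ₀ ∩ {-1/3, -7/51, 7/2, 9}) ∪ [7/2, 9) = [7/2, 9]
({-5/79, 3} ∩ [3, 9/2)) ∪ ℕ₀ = ℕ₀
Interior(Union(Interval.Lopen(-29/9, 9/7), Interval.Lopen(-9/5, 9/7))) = Interval.open(-29/9, 9/7)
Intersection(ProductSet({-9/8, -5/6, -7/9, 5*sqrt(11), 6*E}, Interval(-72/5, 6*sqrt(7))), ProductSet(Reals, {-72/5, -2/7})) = ProductSet({-9/8, -5/6, -7/9, 5*sqrt(11), 6*E}, {-72/5, -2/7})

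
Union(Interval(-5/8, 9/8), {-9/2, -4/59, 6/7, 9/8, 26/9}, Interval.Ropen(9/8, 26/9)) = Union({-9/2}, Interval(-5/8, 26/9))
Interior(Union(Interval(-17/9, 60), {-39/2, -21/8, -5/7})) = Interval.open(-17/9, 60)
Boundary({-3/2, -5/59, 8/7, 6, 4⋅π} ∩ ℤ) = {6}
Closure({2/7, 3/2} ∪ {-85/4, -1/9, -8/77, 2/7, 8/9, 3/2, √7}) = {-85/4, -1/9, -8/77, 2/7, 8/9, 3/2, √7}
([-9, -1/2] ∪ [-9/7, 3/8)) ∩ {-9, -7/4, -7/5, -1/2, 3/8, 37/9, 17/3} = {-9, -7/4, -7/5, -1/2}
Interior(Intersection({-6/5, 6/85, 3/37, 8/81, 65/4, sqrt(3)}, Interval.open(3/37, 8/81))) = EmptySet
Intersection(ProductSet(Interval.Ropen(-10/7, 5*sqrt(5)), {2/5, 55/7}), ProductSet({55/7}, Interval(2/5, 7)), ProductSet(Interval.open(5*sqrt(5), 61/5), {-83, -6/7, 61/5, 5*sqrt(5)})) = EmptySet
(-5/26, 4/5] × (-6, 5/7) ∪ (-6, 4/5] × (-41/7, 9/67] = ((-6, 4/5] × (-41/7, 9/67]) ∪ ((-5/26, 4/5] × (-6, 5/7))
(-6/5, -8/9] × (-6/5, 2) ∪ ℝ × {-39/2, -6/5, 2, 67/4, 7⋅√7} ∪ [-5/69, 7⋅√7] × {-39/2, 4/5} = ((-6/5, -8/9] × (-6/5, 2)) ∪ (ℝ × {-39/2, -6/5, 2, 67/4, 7⋅√7}) ∪ ([-5/69, 7⋅√7] × {-39/2, 4/5})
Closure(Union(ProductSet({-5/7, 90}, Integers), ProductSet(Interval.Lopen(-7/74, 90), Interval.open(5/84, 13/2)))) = Union(ProductSet({-5/7, 90}, Integers), ProductSet({-7/74, 90}, Interval(5/84, 13/2)), ProductSet(Interval(-7/74, 90), {5/84, 13/2}), ProductSet(Interval.Lopen(-7/74, 90), Interval.open(5/84, 13/2)))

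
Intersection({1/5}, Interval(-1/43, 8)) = {1/5}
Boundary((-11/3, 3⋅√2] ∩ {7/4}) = {7/4}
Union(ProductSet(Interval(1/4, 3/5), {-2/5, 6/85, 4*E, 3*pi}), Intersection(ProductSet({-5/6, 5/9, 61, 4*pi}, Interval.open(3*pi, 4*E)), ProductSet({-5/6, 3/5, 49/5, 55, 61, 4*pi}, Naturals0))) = Union(ProductSet({-5/6, 61, 4*pi}, Range(10, 11, 1)), ProductSet(Interval(1/4, 3/5), {-2/5, 6/85, 4*E, 3*pi}))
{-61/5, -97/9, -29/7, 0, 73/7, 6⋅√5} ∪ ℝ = ℝ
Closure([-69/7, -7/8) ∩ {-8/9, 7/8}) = {-8/9}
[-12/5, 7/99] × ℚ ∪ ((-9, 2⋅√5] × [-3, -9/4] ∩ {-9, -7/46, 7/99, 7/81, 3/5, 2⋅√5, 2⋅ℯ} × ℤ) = ([-12/5, 7/99] × ℚ) ∪ ({-7/46, 7/99, 7/81, 3/5, 2⋅√5} × {-3})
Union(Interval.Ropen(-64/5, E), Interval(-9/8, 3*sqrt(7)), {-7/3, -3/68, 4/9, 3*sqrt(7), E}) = Interval(-64/5, 3*sqrt(7))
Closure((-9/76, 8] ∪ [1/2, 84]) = [-9/76, 84]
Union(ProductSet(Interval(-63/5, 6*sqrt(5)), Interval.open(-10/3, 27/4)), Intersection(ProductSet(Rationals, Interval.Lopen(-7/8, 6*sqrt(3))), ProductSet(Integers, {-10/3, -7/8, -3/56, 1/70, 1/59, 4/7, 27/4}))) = Union(ProductSet(Integers, {-3/56, 1/70, 1/59, 4/7, 27/4}), ProductSet(Interval(-63/5, 6*sqrt(5)), Interval.open(-10/3, 27/4)))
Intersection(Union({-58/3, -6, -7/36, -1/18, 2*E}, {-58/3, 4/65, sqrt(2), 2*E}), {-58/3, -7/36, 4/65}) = {-58/3, -7/36, 4/65}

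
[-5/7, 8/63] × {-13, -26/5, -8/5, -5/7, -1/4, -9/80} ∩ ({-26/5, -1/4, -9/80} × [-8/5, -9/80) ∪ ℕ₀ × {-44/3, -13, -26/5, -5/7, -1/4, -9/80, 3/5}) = ({-1/4, -9/80} × {-8/5, -5/7, -1/4}) ∪ ({0} × {-13, -26/5, -5/7, -1/4, -9/80})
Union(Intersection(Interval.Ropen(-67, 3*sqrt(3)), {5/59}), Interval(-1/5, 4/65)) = Union({5/59}, Interval(-1/5, 4/65))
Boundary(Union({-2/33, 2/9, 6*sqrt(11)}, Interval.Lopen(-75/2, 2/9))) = {-75/2, 2/9, 6*sqrt(11)}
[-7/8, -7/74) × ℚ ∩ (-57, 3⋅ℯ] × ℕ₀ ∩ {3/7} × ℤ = ∅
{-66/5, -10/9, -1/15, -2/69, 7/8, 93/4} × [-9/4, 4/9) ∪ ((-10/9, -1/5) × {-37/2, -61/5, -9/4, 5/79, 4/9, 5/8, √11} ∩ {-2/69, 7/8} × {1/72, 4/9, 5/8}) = {-66/5, -10/9, -1/15, -2/69, 7/8, 93/4} × [-9/4, 4/9)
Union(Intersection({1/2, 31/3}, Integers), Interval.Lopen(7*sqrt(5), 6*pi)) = Interval.Lopen(7*sqrt(5), 6*pi)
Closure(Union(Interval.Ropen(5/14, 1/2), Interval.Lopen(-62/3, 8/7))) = Interval(-62/3, 8/7)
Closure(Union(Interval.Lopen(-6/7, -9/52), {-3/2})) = Union({-3/2}, Interval(-6/7, -9/52))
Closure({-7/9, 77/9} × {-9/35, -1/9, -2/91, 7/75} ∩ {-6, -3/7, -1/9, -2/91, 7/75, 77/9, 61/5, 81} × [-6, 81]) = {77/9} × {-9/35, -1/9, -2/91, 7/75}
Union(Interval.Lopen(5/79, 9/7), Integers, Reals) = Interval(-oo, oo)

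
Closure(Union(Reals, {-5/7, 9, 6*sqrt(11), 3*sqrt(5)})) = Reals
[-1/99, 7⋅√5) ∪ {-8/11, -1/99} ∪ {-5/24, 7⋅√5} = {-8/11, -5/24} ∪ [-1/99, 7⋅√5]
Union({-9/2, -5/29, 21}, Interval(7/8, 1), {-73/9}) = Union({-73/9, -9/2, -5/29, 21}, Interval(7/8, 1))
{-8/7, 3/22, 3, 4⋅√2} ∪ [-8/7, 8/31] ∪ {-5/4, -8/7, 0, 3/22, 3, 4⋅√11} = {-5/4, 3, 4⋅√11, 4⋅√2} ∪ [-8/7, 8/31]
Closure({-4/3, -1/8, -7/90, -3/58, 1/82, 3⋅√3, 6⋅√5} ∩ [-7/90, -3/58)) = {-7/90}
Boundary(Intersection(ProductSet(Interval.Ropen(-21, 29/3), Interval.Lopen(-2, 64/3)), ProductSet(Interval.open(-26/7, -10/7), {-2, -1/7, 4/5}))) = ProductSet(Interval(-26/7, -10/7), {-1/7, 4/5})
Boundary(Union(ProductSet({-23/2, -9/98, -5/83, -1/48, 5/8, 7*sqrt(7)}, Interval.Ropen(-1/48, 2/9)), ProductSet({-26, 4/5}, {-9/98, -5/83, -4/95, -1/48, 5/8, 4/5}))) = Union(ProductSet({-26, 4/5}, {-9/98, -5/83, -4/95, -1/48, 5/8, 4/5}), ProductSet({-23/2, -9/98, -5/83, -1/48, 5/8, 7*sqrt(7)}, Interval(-1/48, 2/9)))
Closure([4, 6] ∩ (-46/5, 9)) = [4, 6]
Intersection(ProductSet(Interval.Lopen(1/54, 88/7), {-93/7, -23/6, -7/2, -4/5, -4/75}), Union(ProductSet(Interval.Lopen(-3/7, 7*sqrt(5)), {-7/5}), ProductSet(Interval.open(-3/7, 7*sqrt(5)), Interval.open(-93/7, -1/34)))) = ProductSet(Interval.Lopen(1/54, 88/7), {-23/6, -7/2, -4/5, -4/75})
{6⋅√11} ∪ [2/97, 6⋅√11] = [2/97, 6⋅√11]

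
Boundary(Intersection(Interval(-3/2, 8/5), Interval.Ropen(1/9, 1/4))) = {1/9, 1/4}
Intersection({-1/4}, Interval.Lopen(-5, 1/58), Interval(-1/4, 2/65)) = {-1/4}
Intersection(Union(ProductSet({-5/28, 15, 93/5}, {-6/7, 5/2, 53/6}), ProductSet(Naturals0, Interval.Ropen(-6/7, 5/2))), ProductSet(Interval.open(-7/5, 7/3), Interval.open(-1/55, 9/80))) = ProductSet(Range(0, 3, 1), Interval.open(-1/55, 9/80))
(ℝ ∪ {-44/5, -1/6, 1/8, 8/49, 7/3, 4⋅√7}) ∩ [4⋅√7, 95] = [4⋅√7, 95]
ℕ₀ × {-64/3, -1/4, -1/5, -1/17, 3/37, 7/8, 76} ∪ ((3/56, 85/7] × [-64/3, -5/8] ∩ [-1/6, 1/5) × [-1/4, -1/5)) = ℕ₀ × {-64/3, -1/4, -1/5, -1/17, 3/37, 7/8, 76}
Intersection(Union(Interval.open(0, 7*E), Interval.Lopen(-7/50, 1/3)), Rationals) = Intersection(Interval.open(-7/50, 7*E), Rationals)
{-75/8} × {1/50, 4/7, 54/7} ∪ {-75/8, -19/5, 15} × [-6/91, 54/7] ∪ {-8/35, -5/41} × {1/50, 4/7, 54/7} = ({-8/35, -5/41} × {1/50, 4/7, 54/7}) ∪ ({-75/8, -19/5, 15} × [-6/91, 54/7])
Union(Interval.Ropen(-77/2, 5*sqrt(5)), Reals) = Interval(-oo, oo)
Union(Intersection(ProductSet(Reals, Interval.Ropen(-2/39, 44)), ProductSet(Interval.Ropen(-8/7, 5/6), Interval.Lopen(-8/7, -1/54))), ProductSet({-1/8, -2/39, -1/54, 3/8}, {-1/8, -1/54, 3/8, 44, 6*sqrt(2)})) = Union(ProductSet({-1/8, -2/39, -1/54, 3/8}, {-1/8, -1/54, 3/8, 44, 6*sqrt(2)}), ProductSet(Interval.Ropen(-8/7, 5/6), Interval(-2/39, -1/54)))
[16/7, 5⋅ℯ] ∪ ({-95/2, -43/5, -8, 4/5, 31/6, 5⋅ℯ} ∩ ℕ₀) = [16/7, 5⋅ℯ]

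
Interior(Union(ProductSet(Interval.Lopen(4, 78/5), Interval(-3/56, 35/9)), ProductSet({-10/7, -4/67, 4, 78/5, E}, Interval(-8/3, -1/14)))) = ProductSet(Interval.open(4, 78/5), Interval.open(-3/56, 35/9))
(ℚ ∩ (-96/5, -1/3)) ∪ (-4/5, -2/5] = [-4/5, -2/5] ∪ (ℚ ∩ (-96/5, -1/3))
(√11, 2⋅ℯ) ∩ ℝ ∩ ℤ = {4, 5}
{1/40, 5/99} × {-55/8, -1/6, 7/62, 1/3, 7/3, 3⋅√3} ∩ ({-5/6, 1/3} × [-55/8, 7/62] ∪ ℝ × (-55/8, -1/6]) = {1/40, 5/99} × {-1/6}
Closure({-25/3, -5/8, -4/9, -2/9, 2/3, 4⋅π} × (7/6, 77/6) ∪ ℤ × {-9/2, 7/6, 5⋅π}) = (ℤ × {-9/2, 7/6, 5⋅π}) ∪ ({-25/3, -5/8, -4/9, -2/9, 2/3, 4⋅π} × [7/6, 77/6])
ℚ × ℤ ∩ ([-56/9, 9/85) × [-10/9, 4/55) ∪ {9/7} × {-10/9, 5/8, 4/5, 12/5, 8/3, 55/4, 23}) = ({9/7} × {23}) ∪ ((ℚ ∩ [-56/9, 9/85)) × {-1, 0})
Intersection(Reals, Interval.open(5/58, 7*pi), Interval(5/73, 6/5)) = Interval.Lopen(5/58, 6/5)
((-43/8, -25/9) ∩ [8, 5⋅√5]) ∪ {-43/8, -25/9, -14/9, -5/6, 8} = {-43/8, -25/9, -14/9, -5/6, 8}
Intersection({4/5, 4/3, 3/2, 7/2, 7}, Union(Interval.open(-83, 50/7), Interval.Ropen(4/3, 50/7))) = {4/5, 4/3, 3/2, 7/2, 7}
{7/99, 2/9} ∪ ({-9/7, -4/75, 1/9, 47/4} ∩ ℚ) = {-9/7, -4/75, 7/99, 1/9, 2/9, 47/4}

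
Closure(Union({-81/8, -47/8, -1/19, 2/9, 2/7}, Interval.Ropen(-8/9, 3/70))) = Union({-81/8, -47/8, 2/9, 2/7}, Interval(-8/9, 3/70))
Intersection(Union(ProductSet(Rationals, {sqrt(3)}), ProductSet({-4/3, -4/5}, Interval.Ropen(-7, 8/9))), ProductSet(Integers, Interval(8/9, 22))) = ProductSet(Integers, {sqrt(3)})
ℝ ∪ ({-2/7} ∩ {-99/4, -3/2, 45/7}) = ℝ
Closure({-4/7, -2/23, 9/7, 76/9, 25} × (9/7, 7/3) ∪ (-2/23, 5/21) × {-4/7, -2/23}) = ([-2/23, 5/21] × {-4/7, -2/23}) ∪ ({-4/7, -2/23, 9/7, 76/9, 25} × [9/7, 7/3])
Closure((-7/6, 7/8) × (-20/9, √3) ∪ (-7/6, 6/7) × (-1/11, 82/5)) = ({-7/6} × [-1/11, 82/5]) ∪ ([-7/6, 6/7] × {82/5}) ∪ ([-7/6, 7/8] × {-20/9}) ∪ ({-7/6, 6/7} × [√3, 82/5]) ∪ ({-7/6, 7/8} × [-20/9, √3]) ∪ ((-7/6, 6/7) × (-1/11, 82/5)) ∪ ((-7/6, 7/8) × (-20/9, √3)) ∪ (({-7/6} ∪ [6/7, 7/8]) × {-20/9, √3})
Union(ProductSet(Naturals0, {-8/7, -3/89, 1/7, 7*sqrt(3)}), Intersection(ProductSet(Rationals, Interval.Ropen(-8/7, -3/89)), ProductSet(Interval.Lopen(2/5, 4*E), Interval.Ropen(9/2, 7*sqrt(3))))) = ProductSet(Naturals0, {-8/7, -3/89, 1/7, 7*sqrt(3)})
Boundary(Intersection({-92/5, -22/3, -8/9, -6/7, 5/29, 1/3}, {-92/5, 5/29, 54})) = {-92/5, 5/29}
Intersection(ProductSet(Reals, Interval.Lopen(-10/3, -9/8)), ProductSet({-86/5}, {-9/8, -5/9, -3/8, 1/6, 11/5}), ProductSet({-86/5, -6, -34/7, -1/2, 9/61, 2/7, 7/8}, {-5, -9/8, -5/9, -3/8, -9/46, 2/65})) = ProductSet({-86/5}, {-9/8})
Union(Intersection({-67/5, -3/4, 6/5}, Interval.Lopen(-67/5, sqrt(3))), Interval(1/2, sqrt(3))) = Union({-3/4}, Interval(1/2, sqrt(3)))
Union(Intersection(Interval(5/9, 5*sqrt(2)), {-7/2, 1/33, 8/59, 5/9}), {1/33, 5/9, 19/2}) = {1/33, 5/9, 19/2}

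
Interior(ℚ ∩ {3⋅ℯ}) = ∅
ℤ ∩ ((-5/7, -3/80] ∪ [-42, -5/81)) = {-42, -41, …, -1}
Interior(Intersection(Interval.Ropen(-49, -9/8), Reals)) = Interval.open(-49, -9/8)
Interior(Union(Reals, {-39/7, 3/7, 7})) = Reals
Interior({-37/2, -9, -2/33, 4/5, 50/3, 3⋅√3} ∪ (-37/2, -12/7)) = (-37/2, -12/7)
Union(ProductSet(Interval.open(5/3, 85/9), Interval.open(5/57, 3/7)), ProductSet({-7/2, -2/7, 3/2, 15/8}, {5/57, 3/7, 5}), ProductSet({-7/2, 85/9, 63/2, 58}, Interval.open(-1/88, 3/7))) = Union(ProductSet({-7/2, -2/7, 3/2, 15/8}, {5/57, 3/7, 5}), ProductSet({-7/2, 85/9, 63/2, 58}, Interval.open(-1/88, 3/7)), ProductSet(Interval.open(5/3, 85/9), Interval.open(5/57, 3/7)))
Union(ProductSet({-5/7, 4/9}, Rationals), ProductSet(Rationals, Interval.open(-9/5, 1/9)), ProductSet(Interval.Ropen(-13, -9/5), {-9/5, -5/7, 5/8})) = Union(ProductSet({-5/7, 4/9}, Rationals), ProductSet(Interval.Ropen(-13, -9/5), {-9/5, -5/7, 5/8}), ProductSet(Rationals, Interval.open(-9/5, 1/9)))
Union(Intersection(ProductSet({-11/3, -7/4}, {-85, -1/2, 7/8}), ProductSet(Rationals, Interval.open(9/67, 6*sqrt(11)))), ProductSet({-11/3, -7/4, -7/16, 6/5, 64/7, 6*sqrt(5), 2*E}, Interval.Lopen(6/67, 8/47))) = Union(ProductSet({-11/3, -7/4}, {7/8}), ProductSet({-11/3, -7/4, -7/16, 6/5, 64/7, 6*sqrt(5), 2*E}, Interval.Lopen(6/67, 8/47)))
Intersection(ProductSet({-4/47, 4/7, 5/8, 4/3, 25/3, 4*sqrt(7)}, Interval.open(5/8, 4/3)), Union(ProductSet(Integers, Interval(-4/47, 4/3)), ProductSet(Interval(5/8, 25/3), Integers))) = ProductSet({5/8, 4/3, 25/3}, Range(1, 2, 1))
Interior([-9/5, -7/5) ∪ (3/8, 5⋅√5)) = (-9/5, -7/5) ∪ (3/8, 5⋅√5)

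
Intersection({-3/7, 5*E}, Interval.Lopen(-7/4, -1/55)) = {-3/7}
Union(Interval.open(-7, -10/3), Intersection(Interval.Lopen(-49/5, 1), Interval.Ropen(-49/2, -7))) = Union(Interval.open(-49/5, -7), Interval.open(-7, -10/3))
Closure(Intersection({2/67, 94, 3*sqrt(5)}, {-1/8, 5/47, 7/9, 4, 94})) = {94}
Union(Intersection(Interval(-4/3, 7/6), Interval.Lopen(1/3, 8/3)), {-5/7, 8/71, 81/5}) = Union({-5/7, 8/71, 81/5}, Interval.Lopen(1/3, 7/6))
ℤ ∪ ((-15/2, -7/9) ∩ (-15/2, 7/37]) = ℤ ∪ (-15/2, -7/9)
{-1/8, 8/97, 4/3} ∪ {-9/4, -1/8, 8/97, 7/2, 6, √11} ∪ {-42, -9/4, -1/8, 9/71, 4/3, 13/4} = {-42, -9/4, -1/8, 8/97, 9/71, 4/3, 13/4, 7/2, 6, √11}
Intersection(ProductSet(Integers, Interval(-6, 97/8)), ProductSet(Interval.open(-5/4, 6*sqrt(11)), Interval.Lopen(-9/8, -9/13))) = ProductSet(Range(-1, 20, 1), Interval.Lopen(-9/8, -9/13))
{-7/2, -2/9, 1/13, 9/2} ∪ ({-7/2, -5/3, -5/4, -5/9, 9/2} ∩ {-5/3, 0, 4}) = {-7/2, -5/3, -2/9, 1/13, 9/2}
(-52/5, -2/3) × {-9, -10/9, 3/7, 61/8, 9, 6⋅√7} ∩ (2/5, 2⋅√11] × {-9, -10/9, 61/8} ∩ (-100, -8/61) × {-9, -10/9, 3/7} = ∅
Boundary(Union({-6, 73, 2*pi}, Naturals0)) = Union({-6, 2*pi}, Naturals0)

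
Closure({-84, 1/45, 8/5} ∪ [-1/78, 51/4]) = {-84} ∪ [-1/78, 51/4]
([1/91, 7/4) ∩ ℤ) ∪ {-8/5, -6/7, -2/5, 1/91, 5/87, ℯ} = {-8/5, -6/7, -2/5, 1/91, 5/87, ℯ} ∪ {1}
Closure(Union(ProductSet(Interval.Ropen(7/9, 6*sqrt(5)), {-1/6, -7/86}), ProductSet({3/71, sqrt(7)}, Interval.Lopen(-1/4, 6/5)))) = Union(ProductSet({3/71, sqrt(7)}, Interval(-1/4, 6/5)), ProductSet(Interval(7/9, 6*sqrt(5)), {-1/6, -7/86}))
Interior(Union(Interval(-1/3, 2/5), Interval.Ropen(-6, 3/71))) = Interval.open(-6, 2/5)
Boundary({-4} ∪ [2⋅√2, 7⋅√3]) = {-4, 2⋅√2, 7⋅√3}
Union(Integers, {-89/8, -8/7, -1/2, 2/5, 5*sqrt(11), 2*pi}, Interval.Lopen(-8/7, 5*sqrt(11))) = Union({-89/8}, Integers, Interval(-8/7, 5*sqrt(11)))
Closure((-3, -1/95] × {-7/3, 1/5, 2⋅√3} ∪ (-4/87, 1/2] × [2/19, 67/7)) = ({-4/87, 1/2} × [2/19, 67/7]) ∪ ([-4/87, 1/2] × {2/19, 67/7}) ∪ ((-4/87, 1/2] × [2/19, 67/7)) ∪ ([-3, -1/95] × {-7/3, 1/5, 2⋅√3})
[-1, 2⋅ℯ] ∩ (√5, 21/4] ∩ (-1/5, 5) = (√5, 5)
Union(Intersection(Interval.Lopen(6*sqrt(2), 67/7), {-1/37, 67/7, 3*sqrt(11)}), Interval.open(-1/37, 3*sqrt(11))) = Interval.open(-1/37, 3*sqrt(11))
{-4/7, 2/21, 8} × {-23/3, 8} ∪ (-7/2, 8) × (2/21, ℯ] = ({-4/7, 2/21, 8} × {-23/3, 8}) ∪ ((-7/2, 8) × (2/21, ℯ])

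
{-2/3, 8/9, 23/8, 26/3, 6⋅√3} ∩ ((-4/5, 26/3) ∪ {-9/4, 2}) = {-2/3, 8/9, 23/8}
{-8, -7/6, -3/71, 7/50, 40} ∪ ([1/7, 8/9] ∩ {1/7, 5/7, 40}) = {-8, -7/6, -3/71, 7/50, 1/7, 5/7, 40}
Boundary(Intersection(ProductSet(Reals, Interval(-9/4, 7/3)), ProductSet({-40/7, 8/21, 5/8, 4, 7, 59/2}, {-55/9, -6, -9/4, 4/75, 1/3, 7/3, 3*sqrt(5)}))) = ProductSet({-40/7, 8/21, 5/8, 4, 7, 59/2}, {-9/4, 4/75, 1/3, 7/3})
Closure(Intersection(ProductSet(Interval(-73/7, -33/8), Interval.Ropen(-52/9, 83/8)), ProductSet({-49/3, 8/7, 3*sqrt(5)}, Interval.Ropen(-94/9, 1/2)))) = EmptySet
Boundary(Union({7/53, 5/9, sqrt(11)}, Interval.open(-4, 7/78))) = {-4, 7/78, 7/53, 5/9, sqrt(11)}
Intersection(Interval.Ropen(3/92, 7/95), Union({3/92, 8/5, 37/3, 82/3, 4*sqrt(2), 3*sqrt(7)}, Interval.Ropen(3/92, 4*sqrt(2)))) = Interval.Ropen(3/92, 7/95)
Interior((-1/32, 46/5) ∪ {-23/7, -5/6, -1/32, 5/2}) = (-1/32, 46/5)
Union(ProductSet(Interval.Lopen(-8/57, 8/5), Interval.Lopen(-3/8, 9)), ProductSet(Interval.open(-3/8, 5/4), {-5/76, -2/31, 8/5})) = Union(ProductSet(Interval.open(-3/8, 5/4), {-5/76, -2/31, 8/5}), ProductSet(Interval.Lopen(-8/57, 8/5), Interval.Lopen(-3/8, 9)))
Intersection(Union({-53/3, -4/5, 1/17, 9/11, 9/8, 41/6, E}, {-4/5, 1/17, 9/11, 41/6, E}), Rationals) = {-53/3, -4/5, 1/17, 9/11, 9/8, 41/6}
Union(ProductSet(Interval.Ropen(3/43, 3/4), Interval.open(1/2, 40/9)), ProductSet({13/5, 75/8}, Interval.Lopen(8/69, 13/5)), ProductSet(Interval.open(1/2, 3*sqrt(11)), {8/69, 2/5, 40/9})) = Union(ProductSet({13/5, 75/8}, Interval.Lopen(8/69, 13/5)), ProductSet(Interval.Ropen(3/43, 3/4), Interval.open(1/2, 40/9)), ProductSet(Interval.open(1/2, 3*sqrt(11)), {8/69, 2/5, 40/9}))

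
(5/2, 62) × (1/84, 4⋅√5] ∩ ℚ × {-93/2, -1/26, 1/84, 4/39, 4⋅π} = (ℚ ∩ (5/2, 62)) × {4/39}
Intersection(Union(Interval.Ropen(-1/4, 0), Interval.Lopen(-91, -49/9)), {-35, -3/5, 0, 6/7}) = {-35}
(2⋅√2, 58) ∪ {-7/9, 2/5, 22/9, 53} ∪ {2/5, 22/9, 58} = {-7/9, 2/5, 22/9} ∪ (2⋅√2, 58]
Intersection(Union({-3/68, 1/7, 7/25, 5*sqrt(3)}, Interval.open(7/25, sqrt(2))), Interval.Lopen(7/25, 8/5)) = Interval.open(7/25, sqrt(2))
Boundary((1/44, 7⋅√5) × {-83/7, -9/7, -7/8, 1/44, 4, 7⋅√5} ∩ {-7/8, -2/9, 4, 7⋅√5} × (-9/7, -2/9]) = {4} × {-7/8}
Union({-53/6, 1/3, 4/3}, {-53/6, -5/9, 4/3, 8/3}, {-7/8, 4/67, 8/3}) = {-53/6, -7/8, -5/9, 4/67, 1/3, 4/3, 8/3}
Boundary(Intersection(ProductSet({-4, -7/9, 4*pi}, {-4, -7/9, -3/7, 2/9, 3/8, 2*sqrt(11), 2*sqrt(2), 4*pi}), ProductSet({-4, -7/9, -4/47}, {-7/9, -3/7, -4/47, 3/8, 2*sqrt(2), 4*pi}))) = ProductSet({-4, -7/9}, {-7/9, -3/7, 3/8, 2*sqrt(2), 4*pi})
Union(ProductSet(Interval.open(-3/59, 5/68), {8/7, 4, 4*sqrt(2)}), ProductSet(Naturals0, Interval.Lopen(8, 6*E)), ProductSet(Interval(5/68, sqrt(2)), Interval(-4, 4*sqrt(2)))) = Union(ProductSet(Interval.open(-3/59, 5/68), {8/7, 4, 4*sqrt(2)}), ProductSet(Interval(5/68, sqrt(2)), Interval(-4, 4*sqrt(2))), ProductSet(Naturals0, Interval.Lopen(8, 6*E)))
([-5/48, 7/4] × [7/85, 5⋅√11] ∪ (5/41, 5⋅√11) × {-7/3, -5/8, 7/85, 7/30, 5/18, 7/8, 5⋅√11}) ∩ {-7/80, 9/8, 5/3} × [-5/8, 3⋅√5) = ({9/8, 5/3} × {-5/8, 7/85, 7/30, 5/18, 7/8}) ∪ ({-7/80, 9/8, 5/3} × [7/85, 3⋅√5))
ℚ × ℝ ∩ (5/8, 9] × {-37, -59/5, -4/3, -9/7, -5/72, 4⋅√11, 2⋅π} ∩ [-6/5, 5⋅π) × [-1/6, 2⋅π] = (ℚ ∩ (5/8, 9]) × {-5/72, 2⋅π}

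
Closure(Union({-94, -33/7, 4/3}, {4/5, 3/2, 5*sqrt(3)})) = {-94, -33/7, 4/5, 4/3, 3/2, 5*sqrt(3)}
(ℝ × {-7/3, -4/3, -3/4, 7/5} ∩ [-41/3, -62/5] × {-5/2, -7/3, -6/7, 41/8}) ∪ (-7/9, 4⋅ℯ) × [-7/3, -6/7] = ([-41/3, -62/5] × {-7/3}) ∪ ((-7/9, 4⋅ℯ) × [-7/3, -6/7])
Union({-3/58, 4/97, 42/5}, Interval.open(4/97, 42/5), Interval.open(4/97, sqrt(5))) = Union({-3/58}, Interval(4/97, 42/5))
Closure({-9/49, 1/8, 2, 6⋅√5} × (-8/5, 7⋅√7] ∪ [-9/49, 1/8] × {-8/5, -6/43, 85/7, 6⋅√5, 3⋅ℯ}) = ([-9/49, 1/8] × {-8/5, -6/43, 85/7, 6⋅√5, 3⋅ℯ}) ∪ ({-9/49, 1/8, 2, 6⋅√5} × [-8/5, 7⋅√7])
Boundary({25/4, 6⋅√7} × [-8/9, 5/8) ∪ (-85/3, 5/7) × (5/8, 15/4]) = ({-85/3, 5/7} × [5/8, 15/4]) ∪ ([-85/3, 5/7] × {5/8, 15/4}) ∪ ({25/4, 6⋅√7} × [-8/9, 5/8])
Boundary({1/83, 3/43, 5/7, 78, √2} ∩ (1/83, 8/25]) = {3/43}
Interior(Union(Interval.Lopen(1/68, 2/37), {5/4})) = Interval.open(1/68, 2/37)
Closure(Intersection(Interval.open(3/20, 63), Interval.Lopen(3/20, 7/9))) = Interval(3/20, 7/9)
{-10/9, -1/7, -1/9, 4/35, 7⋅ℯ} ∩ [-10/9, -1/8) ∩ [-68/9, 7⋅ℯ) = {-10/9, -1/7}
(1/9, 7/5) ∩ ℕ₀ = {1}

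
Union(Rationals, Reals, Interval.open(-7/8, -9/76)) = Interval(-oo, oo)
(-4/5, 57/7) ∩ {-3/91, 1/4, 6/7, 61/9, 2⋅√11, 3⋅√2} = {-3/91, 1/4, 6/7, 61/9, 2⋅√11, 3⋅√2}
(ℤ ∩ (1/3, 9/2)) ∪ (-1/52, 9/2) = (-1/52, 9/2) ∪ {1, 2, 3, 4}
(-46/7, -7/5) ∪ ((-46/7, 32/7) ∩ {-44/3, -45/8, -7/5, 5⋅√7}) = (-46/7, -7/5]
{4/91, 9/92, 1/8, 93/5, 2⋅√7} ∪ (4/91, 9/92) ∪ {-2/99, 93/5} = {-2/99, 1/8, 93/5, 2⋅√7} ∪ [4/91, 9/92]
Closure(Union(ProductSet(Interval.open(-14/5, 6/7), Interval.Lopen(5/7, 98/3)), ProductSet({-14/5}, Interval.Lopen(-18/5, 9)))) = Union(ProductSet({-14/5}, Interval(-18/5, 9)), ProductSet({-14/5, 6/7}, Interval(5/7, 98/3)), ProductSet(Interval(-14/5, 6/7), {5/7, 98/3}), ProductSet(Interval.open(-14/5, 6/7), Interval.Lopen(5/7, 98/3)))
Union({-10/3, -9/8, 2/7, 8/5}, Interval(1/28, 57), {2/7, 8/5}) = Union({-10/3, -9/8}, Interval(1/28, 57))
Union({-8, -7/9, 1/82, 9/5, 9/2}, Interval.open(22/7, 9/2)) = Union({-8, -7/9, 1/82, 9/5}, Interval.Lopen(22/7, 9/2))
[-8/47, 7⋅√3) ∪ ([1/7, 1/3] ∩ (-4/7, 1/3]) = [-8/47, 7⋅√3)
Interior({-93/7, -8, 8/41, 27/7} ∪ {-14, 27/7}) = ∅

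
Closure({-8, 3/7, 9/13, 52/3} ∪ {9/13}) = {-8, 3/7, 9/13, 52/3}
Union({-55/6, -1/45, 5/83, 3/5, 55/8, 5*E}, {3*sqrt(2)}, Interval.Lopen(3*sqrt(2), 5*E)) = Union({-55/6, -1/45, 5/83, 3/5}, Interval(3*sqrt(2), 5*E))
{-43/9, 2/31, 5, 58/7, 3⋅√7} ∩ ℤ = {5}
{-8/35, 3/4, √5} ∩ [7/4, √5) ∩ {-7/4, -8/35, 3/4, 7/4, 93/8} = ∅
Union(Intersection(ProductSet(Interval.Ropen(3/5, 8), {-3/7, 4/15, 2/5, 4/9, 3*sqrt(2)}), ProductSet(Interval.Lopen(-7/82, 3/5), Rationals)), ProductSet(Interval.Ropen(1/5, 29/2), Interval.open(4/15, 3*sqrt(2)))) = Union(ProductSet({3/5}, {-3/7, 4/15, 2/5, 4/9}), ProductSet(Interval.Ropen(1/5, 29/2), Interval.open(4/15, 3*sqrt(2))))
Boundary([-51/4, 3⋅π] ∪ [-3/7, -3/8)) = {-51/4, 3⋅π}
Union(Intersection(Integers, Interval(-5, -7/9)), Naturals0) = Union(Naturals0, Range(-5, 0, 1))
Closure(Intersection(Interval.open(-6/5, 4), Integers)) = Range(-1, 4, 1)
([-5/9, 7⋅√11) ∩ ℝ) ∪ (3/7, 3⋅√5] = [-5/9, 7⋅√11)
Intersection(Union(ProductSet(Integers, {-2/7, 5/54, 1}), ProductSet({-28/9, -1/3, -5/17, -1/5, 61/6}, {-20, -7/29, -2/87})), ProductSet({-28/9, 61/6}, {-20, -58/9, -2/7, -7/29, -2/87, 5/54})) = ProductSet({-28/9, 61/6}, {-20, -7/29, -2/87})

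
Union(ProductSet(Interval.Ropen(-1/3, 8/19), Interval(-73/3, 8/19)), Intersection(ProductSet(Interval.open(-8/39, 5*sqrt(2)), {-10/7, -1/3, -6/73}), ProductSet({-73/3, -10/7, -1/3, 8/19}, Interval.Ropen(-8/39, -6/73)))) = ProductSet(Interval.Ropen(-1/3, 8/19), Interval(-73/3, 8/19))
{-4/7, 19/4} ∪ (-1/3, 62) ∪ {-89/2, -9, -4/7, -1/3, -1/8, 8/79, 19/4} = {-89/2, -9, -4/7} ∪ [-1/3, 62)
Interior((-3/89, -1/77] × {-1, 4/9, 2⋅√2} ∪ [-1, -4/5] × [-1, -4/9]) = (-1, -4/5) × (-1, -4/9)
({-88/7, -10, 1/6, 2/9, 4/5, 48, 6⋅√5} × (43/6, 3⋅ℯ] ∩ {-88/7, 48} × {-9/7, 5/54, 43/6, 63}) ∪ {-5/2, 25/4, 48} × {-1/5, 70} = {-5/2, 25/4, 48} × {-1/5, 70}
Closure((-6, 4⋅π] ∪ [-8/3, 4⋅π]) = [-6, 4⋅π]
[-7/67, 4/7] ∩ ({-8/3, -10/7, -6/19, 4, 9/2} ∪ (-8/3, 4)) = [-7/67, 4/7]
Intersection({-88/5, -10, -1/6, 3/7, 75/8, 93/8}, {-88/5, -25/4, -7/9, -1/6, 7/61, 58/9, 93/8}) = {-88/5, -1/6, 93/8}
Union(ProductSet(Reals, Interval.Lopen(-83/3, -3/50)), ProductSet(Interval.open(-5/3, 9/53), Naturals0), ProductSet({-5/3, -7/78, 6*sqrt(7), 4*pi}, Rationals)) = Union(ProductSet({-5/3, -7/78, 6*sqrt(7), 4*pi}, Rationals), ProductSet(Interval.open(-5/3, 9/53), Naturals0), ProductSet(Reals, Interval.Lopen(-83/3, -3/50)))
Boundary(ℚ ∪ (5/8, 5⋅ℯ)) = (-∞, 5/8] ∪ [5⋅ℯ, ∞)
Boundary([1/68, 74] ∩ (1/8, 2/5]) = {1/8, 2/5}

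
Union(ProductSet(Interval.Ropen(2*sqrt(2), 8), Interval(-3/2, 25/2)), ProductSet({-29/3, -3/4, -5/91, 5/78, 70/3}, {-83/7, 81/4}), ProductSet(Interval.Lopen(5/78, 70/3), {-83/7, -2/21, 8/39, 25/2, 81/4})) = Union(ProductSet({-29/3, -3/4, -5/91, 5/78, 70/3}, {-83/7, 81/4}), ProductSet(Interval.Lopen(5/78, 70/3), {-83/7, -2/21, 8/39, 25/2, 81/4}), ProductSet(Interval.Ropen(2*sqrt(2), 8), Interval(-3/2, 25/2)))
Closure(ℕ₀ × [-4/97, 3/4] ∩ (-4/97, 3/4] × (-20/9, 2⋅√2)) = {0} × [-4/97, 3/4]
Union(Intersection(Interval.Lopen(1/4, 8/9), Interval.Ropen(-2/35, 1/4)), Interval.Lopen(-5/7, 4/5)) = Interval.Lopen(-5/7, 4/5)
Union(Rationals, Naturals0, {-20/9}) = Rationals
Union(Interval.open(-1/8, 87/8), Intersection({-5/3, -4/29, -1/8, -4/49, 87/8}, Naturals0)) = Interval.open(-1/8, 87/8)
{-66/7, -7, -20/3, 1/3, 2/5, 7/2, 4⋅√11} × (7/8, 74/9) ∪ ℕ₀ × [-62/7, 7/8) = (ℕ₀ × [-62/7, 7/8)) ∪ ({-66/7, -7, -20/3, 1/3, 2/5, 7/2, 4⋅√11} × (7/8, 74/9))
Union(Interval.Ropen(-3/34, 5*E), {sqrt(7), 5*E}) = Interval(-3/34, 5*E)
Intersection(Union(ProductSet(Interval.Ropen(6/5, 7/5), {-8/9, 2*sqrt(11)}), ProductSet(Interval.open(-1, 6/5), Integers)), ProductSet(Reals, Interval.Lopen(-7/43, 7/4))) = ProductSet(Interval.open(-1, 6/5), Range(0, 2, 1))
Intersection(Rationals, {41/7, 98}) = {41/7, 98}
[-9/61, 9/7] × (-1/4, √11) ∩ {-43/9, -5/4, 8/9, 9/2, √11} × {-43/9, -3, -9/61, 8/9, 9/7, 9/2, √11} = {8/9} × {-9/61, 8/9, 9/7}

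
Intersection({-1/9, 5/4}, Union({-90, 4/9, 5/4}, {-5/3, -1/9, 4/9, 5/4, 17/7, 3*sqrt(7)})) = {-1/9, 5/4}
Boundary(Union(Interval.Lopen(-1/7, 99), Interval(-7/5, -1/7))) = {-7/5, 99}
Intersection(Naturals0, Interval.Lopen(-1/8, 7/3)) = Range(0, 3, 1)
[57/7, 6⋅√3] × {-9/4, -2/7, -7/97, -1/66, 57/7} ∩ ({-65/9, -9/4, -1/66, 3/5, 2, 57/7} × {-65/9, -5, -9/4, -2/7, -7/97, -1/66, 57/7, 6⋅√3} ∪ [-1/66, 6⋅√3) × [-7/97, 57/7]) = ({57/7} × {-9/4, -2/7, -7/97, -1/66, 57/7}) ∪ ([57/7, 6⋅√3) × {-7/97, -1/66, 57/7})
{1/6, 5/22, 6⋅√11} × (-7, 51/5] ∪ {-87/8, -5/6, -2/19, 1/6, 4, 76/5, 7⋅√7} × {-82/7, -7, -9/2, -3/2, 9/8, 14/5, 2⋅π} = ({1/6, 5/22, 6⋅√11} × (-7, 51/5]) ∪ ({-87/8, -5/6, -2/19, 1/6, 4, 76/5, 7⋅√7} × {-82/7, -7, -9/2, -3/2, 9/8, 14/5, 2⋅π})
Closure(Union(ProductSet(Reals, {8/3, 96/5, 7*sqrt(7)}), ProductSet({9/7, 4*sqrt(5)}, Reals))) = Union(ProductSet({9/7, 4*sqrt(5)}, Reals), ProductSet(Reals, {8/3, 96/5, 7*sqrt(7)}))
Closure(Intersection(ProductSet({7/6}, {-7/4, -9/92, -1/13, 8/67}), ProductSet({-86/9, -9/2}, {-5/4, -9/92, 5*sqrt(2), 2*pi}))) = EmptySet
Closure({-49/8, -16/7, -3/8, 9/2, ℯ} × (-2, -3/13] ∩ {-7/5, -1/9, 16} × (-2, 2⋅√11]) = ∅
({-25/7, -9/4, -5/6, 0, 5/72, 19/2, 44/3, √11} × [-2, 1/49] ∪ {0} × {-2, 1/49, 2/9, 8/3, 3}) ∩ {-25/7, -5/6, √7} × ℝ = {-25/7, -5/6} × [-2, 1/49]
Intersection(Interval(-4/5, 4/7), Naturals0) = Range(0, 1, 1)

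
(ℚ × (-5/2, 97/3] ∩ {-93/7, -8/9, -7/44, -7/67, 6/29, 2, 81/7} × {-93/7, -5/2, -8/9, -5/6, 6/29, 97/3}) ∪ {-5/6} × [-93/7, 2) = ({-5/6} × [-93/7, 2)) ∪ ({-93/7, -8/9, -7/44, -7/67, 6/29, 2, 81/7} × {-8/9, -5/6, 6/29, 97/3})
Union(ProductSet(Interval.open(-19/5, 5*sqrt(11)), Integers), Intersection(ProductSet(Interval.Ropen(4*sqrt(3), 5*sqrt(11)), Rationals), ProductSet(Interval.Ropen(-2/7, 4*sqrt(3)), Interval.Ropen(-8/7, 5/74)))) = ProductSet(Interval.open(-19/5, 5*sqrt(11)), Integers)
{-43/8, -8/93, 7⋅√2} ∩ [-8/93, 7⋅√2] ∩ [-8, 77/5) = {-8/93, 7⋅√2}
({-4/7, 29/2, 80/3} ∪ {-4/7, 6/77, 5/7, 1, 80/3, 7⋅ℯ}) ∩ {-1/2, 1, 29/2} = {1, 29/2}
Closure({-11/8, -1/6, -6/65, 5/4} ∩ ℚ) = {-11/8, -1/6, -6/65, 5/4}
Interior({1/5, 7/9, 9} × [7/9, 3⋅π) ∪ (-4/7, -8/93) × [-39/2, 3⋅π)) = (-4/7, -8/93) × (-39/2, 3⋅π)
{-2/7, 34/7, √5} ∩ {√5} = {√5}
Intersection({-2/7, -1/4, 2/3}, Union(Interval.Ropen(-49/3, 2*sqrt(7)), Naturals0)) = {-2/7, -1/4, 2/3}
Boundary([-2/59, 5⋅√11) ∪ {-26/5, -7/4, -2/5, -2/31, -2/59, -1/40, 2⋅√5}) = {-26/5, -7/4, -2/5, -2/31, -2/59, 5⋅√11}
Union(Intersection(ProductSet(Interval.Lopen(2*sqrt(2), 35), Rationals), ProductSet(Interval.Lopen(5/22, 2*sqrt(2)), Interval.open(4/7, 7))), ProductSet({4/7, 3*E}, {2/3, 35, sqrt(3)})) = ProductSet({4/7, 3*E}, {2/3, 35, sqrt(3)})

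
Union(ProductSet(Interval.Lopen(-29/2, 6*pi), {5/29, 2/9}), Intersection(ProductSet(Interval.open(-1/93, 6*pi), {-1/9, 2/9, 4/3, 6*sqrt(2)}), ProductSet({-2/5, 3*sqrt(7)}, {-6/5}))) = ProductSet(Interval.Lopen(-29/2, 6*pi), {5/29, 2/9})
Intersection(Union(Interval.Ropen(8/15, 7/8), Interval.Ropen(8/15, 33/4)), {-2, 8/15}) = {8/15}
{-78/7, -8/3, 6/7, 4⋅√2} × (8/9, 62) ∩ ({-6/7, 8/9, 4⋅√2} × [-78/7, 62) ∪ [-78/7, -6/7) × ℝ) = {-78/7, -8/3, 4⋅√2} × (8/9, 62)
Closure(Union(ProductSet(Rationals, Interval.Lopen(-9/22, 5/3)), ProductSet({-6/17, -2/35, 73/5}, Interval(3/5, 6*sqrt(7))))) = Union(ProductSet({-6/17, -2/35, 73/5}, Interval(3/5, 6*sqrt(7))), ProductSet(Reals, Interval(-9/22, 5/3)))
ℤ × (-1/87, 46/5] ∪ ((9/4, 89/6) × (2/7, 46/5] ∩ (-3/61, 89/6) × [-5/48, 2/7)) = ℤ × (-1/87, 46/5]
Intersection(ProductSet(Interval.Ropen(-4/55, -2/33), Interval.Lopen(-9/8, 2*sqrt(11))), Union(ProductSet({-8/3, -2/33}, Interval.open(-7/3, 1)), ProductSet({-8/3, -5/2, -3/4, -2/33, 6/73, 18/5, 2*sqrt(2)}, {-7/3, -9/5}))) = EmptySet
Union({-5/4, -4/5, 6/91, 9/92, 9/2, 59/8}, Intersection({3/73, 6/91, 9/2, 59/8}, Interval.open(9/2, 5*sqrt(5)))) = {-5/4, -4/5, 6/91, 9/92, 9/2, 59/8}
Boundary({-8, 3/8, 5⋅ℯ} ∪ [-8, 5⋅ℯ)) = {-8, 5⋅ℯ}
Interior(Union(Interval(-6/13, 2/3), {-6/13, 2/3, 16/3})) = Interval.open(-6/13, 2/3)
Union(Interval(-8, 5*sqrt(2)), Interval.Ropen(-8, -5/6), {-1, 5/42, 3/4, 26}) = Union({26}, Interval(-8, 5*sqrt(2)))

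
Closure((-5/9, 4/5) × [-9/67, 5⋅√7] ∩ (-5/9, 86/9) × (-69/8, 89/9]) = [-5/9, 4/5] × [-9/67, 89/9]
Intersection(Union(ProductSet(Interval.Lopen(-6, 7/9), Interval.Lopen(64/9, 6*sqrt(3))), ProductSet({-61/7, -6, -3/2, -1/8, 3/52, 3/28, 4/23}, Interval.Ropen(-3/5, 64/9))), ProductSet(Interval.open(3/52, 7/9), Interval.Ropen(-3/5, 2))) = ProductSet({3/28, 4/23}, Interval.Ropen(-3/5, 2))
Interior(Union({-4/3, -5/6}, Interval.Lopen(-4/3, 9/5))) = Interval.open(-4/3, 9/5)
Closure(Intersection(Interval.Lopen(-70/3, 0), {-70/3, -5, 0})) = {-5, 0}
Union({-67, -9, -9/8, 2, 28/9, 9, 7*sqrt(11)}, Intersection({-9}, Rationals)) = {-67, -9, -9/8, 2, 28/9, 9, 7*sqrt(11)}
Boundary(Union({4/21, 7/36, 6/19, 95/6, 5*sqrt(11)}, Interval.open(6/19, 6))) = {4/21, 7/36, 6/19, 6, 95/6, 5*sqrt(11)}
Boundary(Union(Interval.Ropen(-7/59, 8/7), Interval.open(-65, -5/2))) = {-65, -5/2, -7/59, 8/7}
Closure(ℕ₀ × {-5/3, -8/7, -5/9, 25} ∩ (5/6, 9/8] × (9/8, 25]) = {1} × {25}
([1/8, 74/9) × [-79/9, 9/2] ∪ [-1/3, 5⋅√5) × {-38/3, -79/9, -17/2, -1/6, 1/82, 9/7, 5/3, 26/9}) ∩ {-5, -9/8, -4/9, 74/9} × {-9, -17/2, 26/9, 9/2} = {74/9} × {-17/2, 26/9}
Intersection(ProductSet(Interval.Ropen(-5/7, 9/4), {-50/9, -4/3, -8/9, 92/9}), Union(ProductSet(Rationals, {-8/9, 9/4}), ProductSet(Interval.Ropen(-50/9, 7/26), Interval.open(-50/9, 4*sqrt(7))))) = Union(ProductSet(Intersection(Interval.Ropen(-5/7, 9/4), Rationals), {-8/9}), ProductSet(Interval.Ropen(-5/7, 7/26), {-4/3, -8/9, 92/9}))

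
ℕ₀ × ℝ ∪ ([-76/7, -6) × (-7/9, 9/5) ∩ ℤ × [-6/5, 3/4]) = (ℕ₀ × ℝ) ∪ ({-10, -9, -8, -7} × (-7/9, 3/4])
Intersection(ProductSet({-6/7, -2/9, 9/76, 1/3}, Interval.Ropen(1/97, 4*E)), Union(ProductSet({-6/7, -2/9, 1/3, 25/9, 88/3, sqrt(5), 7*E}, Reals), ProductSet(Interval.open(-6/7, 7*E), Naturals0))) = Union(ProductSet({-6/7, -2/9, 1/3}, Interval.Ropen(1/97, 4*E)), ProductSet({-2/9, 9/76, 1/3}, Range(1, 11, 1)))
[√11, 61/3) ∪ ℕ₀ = ℕ₀ ∪ [√11, 61/3)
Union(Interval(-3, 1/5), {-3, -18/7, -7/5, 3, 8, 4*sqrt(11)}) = Union({3, 8, 4*sqrt(11)}, Interval(-3, 1/5))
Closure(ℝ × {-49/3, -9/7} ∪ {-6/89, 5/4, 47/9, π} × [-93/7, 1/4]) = (ℝ × {-49/3, -9/7}) ∪ ({-6/89, 5/4, 47/9, π} × [-93/7, 1/4])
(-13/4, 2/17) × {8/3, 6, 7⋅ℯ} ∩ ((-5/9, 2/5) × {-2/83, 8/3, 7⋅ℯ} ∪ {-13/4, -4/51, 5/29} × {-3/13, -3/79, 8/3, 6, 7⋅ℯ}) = ({-4/51} × {8/3, 6, 7⋅ℯ}) ∪ ((-5/9, 2/17) × {8/3, 7⋅ℯ})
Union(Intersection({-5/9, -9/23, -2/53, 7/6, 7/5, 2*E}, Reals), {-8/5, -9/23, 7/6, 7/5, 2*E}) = {-8/5, -5/9, -9/23, -2/53, 7/6, 7/5, 2*E}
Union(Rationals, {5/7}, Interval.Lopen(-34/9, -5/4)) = Union(Interval(-34/9, -5/4), Rationals)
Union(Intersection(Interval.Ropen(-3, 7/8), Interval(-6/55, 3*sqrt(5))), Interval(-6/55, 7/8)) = Interval(-6/55, 7/8)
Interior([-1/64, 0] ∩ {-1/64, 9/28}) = ∅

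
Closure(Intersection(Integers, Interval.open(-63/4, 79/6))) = Range(-15, 14, 1)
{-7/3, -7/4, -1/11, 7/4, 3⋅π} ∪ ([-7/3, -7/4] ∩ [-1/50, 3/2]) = {-7/3, -7/4, -1/11, 7/4, 3⋅π}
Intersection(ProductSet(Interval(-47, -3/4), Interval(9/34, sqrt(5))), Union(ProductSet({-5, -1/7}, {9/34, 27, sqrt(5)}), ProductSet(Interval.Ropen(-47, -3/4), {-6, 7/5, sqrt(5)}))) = Union(ProductSet({-5}, {9/34, sqrt(5)}), ProductSet(Interval.Ropen(-47, -3/4), {7/5, sqrt(5)}))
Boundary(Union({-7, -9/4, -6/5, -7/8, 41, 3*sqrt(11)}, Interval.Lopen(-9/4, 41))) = {-7, -9/4, 41}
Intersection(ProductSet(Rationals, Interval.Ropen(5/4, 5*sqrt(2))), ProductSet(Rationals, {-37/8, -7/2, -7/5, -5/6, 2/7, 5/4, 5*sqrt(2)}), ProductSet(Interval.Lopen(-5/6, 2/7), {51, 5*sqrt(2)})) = EmptySet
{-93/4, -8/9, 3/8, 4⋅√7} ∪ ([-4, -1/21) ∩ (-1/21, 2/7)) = {-93/4, -8/9, 3/8, 4⋅√7}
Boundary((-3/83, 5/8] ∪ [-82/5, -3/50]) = {-82/5, -3/50, -3/83, 5/8}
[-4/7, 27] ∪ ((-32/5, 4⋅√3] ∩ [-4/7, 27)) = [-4/7, 27]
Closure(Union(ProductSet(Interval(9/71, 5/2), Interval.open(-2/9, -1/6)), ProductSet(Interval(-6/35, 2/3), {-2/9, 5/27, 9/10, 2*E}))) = Union(ProductSet(Interval(-6/35, 2/3), {-2/9, 5/27, 9/10, 2*E}), ProductSet(Interval(9/71, 5/2), Interval(-2/9, -1/6)))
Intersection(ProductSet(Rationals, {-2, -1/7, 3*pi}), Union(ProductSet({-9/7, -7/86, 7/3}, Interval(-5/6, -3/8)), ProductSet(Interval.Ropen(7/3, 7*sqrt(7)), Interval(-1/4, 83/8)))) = ProductSet(Intersection(Interval.Ropen(7/3, 7*sqrt(7)), Rationals), {-1/7, 3*pi})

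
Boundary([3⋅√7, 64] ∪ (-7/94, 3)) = {-7/94, 3, 64, 3⋅√7}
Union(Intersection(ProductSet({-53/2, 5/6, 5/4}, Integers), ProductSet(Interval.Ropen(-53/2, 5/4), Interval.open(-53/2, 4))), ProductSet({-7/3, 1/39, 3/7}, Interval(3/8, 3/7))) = Union(ProductSet({-53/2, 5/6}, Range(-26, 4, 1)), ProductSet({-7/3, 1/39, 3/7}, Interval(3/8, 3/7)))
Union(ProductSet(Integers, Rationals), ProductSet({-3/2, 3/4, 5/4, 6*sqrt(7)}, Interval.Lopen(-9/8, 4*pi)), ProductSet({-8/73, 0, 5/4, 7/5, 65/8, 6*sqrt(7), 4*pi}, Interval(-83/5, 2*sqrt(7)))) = Union(ProductSet({-3/2, 3/4, 5/4, 6*sqrt(7)}, Interval.Lopen(-9/8, 4*pi)), ProductSet({-8/73, 0, 5/4, 7/5, 65/8, 6*sqrt(7), 4*pi}, Interval(-83/5, 2*sqrt(7))), ProductSet(Integers, Rationals))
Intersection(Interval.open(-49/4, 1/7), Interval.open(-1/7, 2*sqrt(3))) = Interval.open(-1/7, 1/7)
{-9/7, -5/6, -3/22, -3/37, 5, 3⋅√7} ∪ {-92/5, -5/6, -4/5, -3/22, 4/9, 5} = {-92/5, -9/7, -5/6, -4/5, -3/22, -3/37, 4/9, 5, 3⋅√7}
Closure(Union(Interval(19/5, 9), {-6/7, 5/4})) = Union({-6/7, 5/4}, Interval(19/5, 9))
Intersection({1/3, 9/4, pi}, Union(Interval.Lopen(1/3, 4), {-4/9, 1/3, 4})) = {1/3, 9/4, pi}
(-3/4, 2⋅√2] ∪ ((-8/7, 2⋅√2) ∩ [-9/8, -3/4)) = [-9/8, -3/4) ∪ (-3/4, 2⋅√2]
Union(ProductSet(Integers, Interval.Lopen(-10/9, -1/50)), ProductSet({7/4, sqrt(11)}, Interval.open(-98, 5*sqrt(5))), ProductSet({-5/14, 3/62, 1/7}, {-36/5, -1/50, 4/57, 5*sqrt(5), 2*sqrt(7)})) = Union(ProductSet({7/4, sqrt(11)}, Interval.open(-98, 5*sqrt(5))), ProductSet({-5/14, 3/62, 1/7}, {-36/5, -1/50, 4/57, 5*sqrt(5), 2*sqrt(7)}), ProductSet(Integers, Interval.Lopen(-10/9, -1/50)))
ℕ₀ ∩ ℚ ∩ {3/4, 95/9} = ∅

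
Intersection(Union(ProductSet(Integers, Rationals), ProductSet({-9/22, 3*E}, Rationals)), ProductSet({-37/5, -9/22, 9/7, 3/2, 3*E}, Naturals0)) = ProductSet({-9/22, 3*E}, Naturals0)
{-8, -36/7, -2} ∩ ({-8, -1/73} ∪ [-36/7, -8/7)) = {-8, -36/7, -2}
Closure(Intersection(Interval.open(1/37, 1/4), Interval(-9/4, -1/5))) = EmptySet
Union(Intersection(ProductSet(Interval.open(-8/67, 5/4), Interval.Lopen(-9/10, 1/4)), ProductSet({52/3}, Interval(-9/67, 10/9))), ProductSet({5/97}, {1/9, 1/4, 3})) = ProductSet({5/97}, {1/9, 1/4, 3})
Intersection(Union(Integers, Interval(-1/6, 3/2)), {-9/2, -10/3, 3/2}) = {3/2}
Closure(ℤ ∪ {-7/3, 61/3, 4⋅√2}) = ℤ ∪ {-7/3, 61/3, 4⋅√2}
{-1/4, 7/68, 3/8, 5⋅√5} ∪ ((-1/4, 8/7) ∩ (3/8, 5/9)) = {-1/4, 7/68, 5⋅√5} ∪ [3/8, 5/9)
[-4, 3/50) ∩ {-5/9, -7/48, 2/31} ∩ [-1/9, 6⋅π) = ∅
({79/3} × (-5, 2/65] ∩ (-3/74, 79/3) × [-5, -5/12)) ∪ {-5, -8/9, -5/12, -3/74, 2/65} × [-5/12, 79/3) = {-5, -8/9, -5/12, -3/74, 2/65} × [-5/12, 79/3)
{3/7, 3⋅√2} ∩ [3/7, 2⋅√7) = {3/7, 3⋅√2}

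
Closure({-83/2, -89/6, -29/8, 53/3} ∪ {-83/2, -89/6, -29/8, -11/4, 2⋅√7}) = {-83/2, -89/6, -29/8, -11/4, 53/3, 2⋅√7}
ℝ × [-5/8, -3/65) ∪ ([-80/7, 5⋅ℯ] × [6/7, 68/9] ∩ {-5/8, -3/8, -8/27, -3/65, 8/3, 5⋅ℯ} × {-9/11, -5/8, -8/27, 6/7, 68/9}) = (ℝ × [-5/8, -3/65)) ∪ ({-5/8, -3/8, -8/27, -3/65, 8/3, 5⋅ℯ} × {6/7, 68/9})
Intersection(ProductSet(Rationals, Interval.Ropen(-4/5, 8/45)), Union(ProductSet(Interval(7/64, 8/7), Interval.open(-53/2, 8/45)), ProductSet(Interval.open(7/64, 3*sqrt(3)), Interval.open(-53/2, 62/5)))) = ProductSet(Union(Intersection(Interval(7/64, 8/7), Rationals), Intersection(Interval.open(7/64, 3*sqrt(3)), Rationals)), Interval.Ropen(-4/5, 8/45))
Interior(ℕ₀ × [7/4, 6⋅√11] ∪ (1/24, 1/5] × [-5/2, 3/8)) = (1/24, 1/5) × (-5/2, 3/8)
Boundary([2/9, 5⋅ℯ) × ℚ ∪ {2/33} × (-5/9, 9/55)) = ({2/33} × [-5/9, 9/55]) ∪ ([2/9, 5⋅ℯ] × ℝ)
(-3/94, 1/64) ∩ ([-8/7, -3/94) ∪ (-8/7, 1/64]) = (-3/94, 1/64)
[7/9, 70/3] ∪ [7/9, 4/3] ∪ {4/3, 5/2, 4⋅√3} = [7/9, 70/3]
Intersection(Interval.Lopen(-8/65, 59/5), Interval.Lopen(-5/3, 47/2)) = Interval.Lopen(-8/65, 59/5)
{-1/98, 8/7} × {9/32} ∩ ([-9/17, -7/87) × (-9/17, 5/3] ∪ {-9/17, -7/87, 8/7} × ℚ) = {8/7} × {9/32}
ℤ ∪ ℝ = ℝ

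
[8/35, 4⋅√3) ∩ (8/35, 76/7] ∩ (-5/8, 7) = (8/35, 4⋅√3)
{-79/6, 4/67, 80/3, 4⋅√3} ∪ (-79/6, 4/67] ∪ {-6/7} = [-79/6, 4/67] ∪ {80/3, 4⋅√3}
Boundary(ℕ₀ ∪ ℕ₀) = ℕ₀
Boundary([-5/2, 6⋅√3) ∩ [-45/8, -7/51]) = {-5/2, -7/51}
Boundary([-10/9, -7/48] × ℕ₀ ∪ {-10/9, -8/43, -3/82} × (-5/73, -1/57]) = ([-10/9, -7/48] × ℕ₀) ∪ ({-10/9, -8/43, -3/82} × [-5/73, -1/57])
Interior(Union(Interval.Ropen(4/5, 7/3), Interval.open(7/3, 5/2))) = Union(Interval.open(4/5, 7/3), Interval.open(7/3, 5/2))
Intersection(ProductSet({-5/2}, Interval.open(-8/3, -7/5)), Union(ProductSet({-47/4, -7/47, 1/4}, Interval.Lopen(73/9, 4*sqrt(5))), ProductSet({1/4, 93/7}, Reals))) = EmptySet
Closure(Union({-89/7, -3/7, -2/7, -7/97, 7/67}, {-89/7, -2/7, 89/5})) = {-89/7, -3/7, -2/7, -7/97, 7/67, 89/5}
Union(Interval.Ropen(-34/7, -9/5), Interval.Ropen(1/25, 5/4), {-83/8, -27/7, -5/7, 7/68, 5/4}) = Union({-83/8, -5/7}, Interval.Ropen(-34/7, -9/5), Interval(1/25, 5/4))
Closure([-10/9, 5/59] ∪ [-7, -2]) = [-7, -2] ∪ [-10/9, 5/59]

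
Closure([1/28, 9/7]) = [1/28, 9/7]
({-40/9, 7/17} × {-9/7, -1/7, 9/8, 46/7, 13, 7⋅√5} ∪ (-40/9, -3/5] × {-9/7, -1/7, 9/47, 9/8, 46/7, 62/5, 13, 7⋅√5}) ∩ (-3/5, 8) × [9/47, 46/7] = {7/17} × {9/8, 46/7}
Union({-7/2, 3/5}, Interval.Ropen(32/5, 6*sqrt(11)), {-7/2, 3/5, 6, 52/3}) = Union({-7/2, 3/5, 6}, Interval.Ropen(32/5, 6*sqrt(11)))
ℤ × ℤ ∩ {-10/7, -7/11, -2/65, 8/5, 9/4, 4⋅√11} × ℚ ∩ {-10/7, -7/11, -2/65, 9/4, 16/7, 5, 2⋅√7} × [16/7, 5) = ∅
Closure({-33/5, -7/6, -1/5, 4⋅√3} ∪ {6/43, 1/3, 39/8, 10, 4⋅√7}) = {-33/5, -7/6, -1/5, 6/43, 1/3, 39/8, 10, 4⋅√3, 4⋅√7}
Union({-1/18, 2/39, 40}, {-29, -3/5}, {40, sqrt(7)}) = {-29, -3/5, -1/18, 2/39, 40, sqrt(7)}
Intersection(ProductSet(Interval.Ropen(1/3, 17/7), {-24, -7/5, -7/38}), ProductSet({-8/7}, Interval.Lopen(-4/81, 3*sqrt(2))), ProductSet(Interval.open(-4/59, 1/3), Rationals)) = EmptySet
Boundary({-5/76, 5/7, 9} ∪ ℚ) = ℝ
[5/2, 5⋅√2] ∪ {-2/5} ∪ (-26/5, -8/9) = (-26/5, -8/9) ∪ {-2/5} ∪ [5/2, 5⋅√2]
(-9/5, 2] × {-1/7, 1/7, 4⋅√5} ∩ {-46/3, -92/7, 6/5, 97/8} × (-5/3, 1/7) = {6/5} × {-1/7}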